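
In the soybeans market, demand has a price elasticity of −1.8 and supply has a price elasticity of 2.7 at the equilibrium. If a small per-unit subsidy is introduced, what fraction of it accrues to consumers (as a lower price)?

Consumer share = 0.6

For a small subsidy around the equilibrium, the benefit split depends on the relative slopes, which at a point are proportional to the elasticities.
Buyer share = εs/(εs + |εd|) = 2.7/(2.7 + 1.8) = 0.6; seller share = |εd|/(εs + |εd|) = 0.4.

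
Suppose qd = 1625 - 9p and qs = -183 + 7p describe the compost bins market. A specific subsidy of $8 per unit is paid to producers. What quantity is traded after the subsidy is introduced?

Pre-subsidy: 1625 - 9p = -183 + 7p gives p* = 113, q* = 608.
With the subsidy, sellers receive ps = pb + 8 for each unit, where pb is the price buyers pay.
Supply in terms of pb becomes qs = -183 + 7(pb + 8) = -127 + 7pb. Setting this equal to demand: 1625 - 9pb = -127 + 7pb, so pb = 109.5.
Sellers receive ps = 109.5 + 8 = 117.5; q' = 1625 − 9·109.5 = 639.5.

q' = 639.5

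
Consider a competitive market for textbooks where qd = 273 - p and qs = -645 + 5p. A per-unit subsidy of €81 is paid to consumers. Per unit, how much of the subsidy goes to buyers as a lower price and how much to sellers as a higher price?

Buyers gain €67.5 per unit; sellers gain €13.5 per unit

Pre-subsidy: 273 - p = -645 + 5p gives p* = 153, q* = 120.
With the rebate, buyers effectively pay pb = ps − 81, where ps is the price sellers receive.
Demand in terms of ps becomes qd = 273 − 1(ps − 81) = 354 - ps. Setting this equal to supply: 354 - ps = -645 + 5ps, so ps = 166.5.
Buyers pay pb = 166.5 − 81 = 85.5; q' = -645 + 5·166.5 = 187.5.
Buyers' price falls by p* − pb = 153 − 85.5 = 67.5; sellers' price rises by ps − p* = 166.5 − 153 = 13.5.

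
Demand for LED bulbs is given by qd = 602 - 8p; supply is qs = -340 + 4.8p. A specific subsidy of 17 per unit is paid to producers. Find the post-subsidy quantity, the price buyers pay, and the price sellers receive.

q' = 64.25; buyers pay 67.21875; sellers receive 84.21875

Pre-subsidy: 602 - 8p = -340 + 4.8p gives p* = 73.59375, q* = 13.25.
With the subsidy, sellers receive ps = pb + 17 for each unit, where pb is the price buyers pay.
Supply in terms of pb becomes qs = -340 + 4.8(pb + 17) = -258.4 + 4.8pb. Setting this equal to demand: 602 - 8pb = -258.4 + 4.8pb, so pb = 67.21875.
Sellers receive ps = 67.21875 + 17 = 84.21875; q' = 602 − 8·67.21875 = 64.25.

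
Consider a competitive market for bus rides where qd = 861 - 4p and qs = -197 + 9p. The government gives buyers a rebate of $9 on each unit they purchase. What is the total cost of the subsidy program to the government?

Pre-subsidy: 861 - 4p = -197 + 9p gives p* = 1058/13, q* = 6961/13.
With the rebate, buyers effectively pay pb = ps − 9, where ps is the price sellers receive.
Demand in terms of ps becomes qd = 861 − 4(ps − 9) = 897 - 4ps. Setting this equal to supply: 897 - 4ps = -197 + 9ps, so ps = 1094/13.
Buyers pay pb = 1094/13 − 9 = 977/13; q' = -197 + 9·(1094/13) = 7285/13.
Government outlay = subsidy × quantity = 9 × 7285/13 = 65565/13.

Government cost = 65565/13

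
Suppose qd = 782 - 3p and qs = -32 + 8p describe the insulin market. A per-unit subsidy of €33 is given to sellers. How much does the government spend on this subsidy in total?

Pre-subsidy: 782 - 3p = -32 + 8p gives p* = 74, q* = 560.
With the subsidy, sellers receive ps = pb + 33 for each unit, where pb is the price buyers pay.
Supply in terms of pb becomes qs = -32 + 8(pb + 33) = 232 + 8pb. Setting this equal to demand: 782 - 3pb = 232 + 8pb, so pb = 50.
Sellers receive ps = 50 + 33 = 83; q' = 782 − 3·50 = 632.
Government outlay = subsidy × quantity = 33 × 632 = 20856.

Government cost = €20856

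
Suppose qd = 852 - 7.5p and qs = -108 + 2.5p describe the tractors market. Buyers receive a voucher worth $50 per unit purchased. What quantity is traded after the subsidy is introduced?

q' = 225.75

Pre-subsidy: 852 - 7.5p = -108 + 2.5p gives p* = 96, q* = 132.
With the rebate, buyers effectively pay pb = ps − 50, where ps is the price sellers receive.
Demand in terms of ps becomes qd = 852 − 7.5(ps − 50) = 1227 - 7.5ps. Setting this equal to supply: 1227 - 7.5ps = -108 + 2.5ps, so ps = 133.5.
Buyers pay pb = 133.5 − 50 = 83.5; q' = -108 + 2.5·133.5 = 225.75.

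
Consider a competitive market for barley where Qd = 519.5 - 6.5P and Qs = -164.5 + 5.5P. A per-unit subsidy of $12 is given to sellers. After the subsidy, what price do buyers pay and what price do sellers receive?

Pre-subsidy: 519.5 - 6.5P = -164.5 + 5.5P gives P* = 57, Q* = 149.
With the subsidy, sellers receive Ps = Pb + 12 for each unit, where Pb is the price buyers pay.
Supply in terms of Pb becomes Qs = -164.5 + 5.5(Pb + 12) = -98.5 + 5.5Pb. Setting this equal to demand: 519.5 - 6.5Pb = -98.5 + 5.5Pb, so Pb = 51.5.
Sellers receive Ps = 51.5 + 12 = 63.5; Q' = 519.5 − 6.5·51.5 = 184.75.

Buyers pay $51.5; sellers receive $63.5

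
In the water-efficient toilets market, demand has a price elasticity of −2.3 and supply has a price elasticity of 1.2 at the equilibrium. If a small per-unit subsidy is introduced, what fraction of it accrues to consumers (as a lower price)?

Consumer share = 12/35

For a small subsidy around the equilibrium, the benefit split depends on the relative slopes, which at a point are proportional to the elasticities.
Buyer share = εs/(εs + |εd|) = 1.2/(1.2 + 2.3) = 12/35; seller share = |εd|/(εs + |εd|) = 23/35.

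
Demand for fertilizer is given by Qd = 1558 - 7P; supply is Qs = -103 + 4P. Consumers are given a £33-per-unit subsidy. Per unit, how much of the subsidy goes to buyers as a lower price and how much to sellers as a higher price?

Pre-subsidy: 1558 - 7P = -103 + 4P gives P* = 151, Q* = 501.
With the rebate, buyers effectively pay Pb = Ps − 33, where Ps is the price sellers receive.
Demand in terms of Ps becomes Qd = 1558 − 7(Ps − 33) = 1789 - 7Ps. Setting this equal to supply: 1789 - 7Ps = -103 + 4Ps, so Ps = 172.
Buyers pay Pb = 172 − 33 = 139; Q' = -103 + 4·172 = 585.
Buyers' price falls by P* − Pb = 151 − 139 = 12; sellers' price rises by Ps − P* = 172 − 151 = 21.

Buyers gain £12 per unit; sellers gain £21 per unit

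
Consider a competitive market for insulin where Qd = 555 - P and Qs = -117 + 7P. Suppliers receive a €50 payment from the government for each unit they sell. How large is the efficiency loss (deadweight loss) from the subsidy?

Pre-subsidy: 555 - P = -117 + 7P gives P* = 84, Q* = 471.
With the subsidy, sellers receive Ps = Pb + 50 for each unit, where Pb is the price buyers pay.
Supply in terms of Pb becomes Qs = -117 + 7(Pb + 50) = 233 + 7Pb. Setting this equal to demand: 555 - Pb = 233 + 7Pb, so Pb = 40.25.
Sellers receive Ps = 40.25 + 50 = 90.25; Q' = 555 − 1·40.25 = 514.75.
The subsidy expands output by 514.75 − 471 = 43.75 past the efficient level; on those units the gap between marginal cost and willingness to pay runs from 0 up to 50.
DWL = ½ × 50 × 43.75 = 1093.75.

Deadweight loss = €1093.75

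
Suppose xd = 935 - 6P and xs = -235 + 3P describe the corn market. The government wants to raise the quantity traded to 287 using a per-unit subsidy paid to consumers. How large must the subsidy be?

Required subsidy s = 66 per unit

At x = 287, invert demand for the buyer price: Pb = (935 − 287)/6 = 108; invert supply for the seller price: Ps = (287 − (-235))/3 = 174.
The subsidy must fill the gap: s = Ps − Pb = 174 − 108 = 66.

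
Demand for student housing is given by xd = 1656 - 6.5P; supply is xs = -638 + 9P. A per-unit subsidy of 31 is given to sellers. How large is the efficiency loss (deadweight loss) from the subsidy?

Deadweight loss = 1813.5

Pre-subsidy: 1656 - 6.5P = -638 + 9P gives P* = 148, x* = 694.
With the subsidy, sellers receive Ps = Pb + 31 for each unit, where Pb is the price buyers pay.
Supply in terms of Pb becomes xs = -638 + 9(Pb + 31) = -359 + 9Pb. Setting this equal to demand: 1656 - 6.5Pb = -359 + 9Pb, so Pb = 130.
Sellers receive Ps = 130 + 31 = 161; x' = 1656 − 6.5·130 = 811.
The subsidy expands output by 811 − 694 = 117 past the efficient level; on those units the gap between marginal cost and willingness to pay runs from 0 up to 31.
DWL = ½ × 31 × 117 = 1813.5.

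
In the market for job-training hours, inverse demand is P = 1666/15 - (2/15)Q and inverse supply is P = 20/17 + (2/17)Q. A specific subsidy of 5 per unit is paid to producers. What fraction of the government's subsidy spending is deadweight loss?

Pre-subsidy: 1666/15 - (2/15)Q = 20/17 + (2/17)Q gives Q* = 437.84375 and P* = 52.6875.
With the subsidy, sellers receive Ps = Pb + 5 for each unit, where Pb is the price buyers pay.
On the curves, Pb = 1666/15 - (2/15)Q and Ps = 20/17 + (2/17)Q; the wedge Ps − Pb = 5 gives 20/17 + (2/17)Q − (1666/15 - (2/15)Q) = 5, so Q' = 457.765625.
Then Pb = 1666/15 − (2/15)·457.765625 = 50.03125 and Ps = 20/17 + (2/17)·457.765625 = 55.03125.
ΔCS = ½(437.84375 + 457.765625)(52.6875 − 50.03125) = 1189.481201171875; ΔPS = ½(437.84375 + 457.765625)(55.03125 − 52.6875) = 1049.542236328125.
Government spending = 5 × 457.765625 = 2288.828125.
DWL = ½ × 5 × (457.765625 − 437.84375) = 49.8046875; fraction = 49.8046875 / 2288.828125 = 1275/58594.

DWL / government spending = 1275/58594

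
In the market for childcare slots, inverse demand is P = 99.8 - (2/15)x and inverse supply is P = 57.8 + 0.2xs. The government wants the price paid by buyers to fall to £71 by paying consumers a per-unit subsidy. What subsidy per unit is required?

At a buyer price of 71, quantity demanded is 748.5 − 7.5·71 = 216.
Sellers supply 216 only when they receive Ps = 57.8 + 0.2·216 = 101.
s = Ps − Pb = 101 − 71 = 30.

Required subsidy s = £30 per unit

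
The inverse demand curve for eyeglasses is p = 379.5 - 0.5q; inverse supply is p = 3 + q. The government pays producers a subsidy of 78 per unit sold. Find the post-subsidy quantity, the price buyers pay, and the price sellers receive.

Pre-subsidy: 379.5 - 0.5q = 3 + q gives q* = 251 and p* = 254.
With the subsidy, sellers receive ps = pb + 78 for each unit, where pb is the price buyers pay.
On the curves, pb = 379.5 - 0.5q and ps = 3 + q; the wedge ps − pb = 78 gives 3 + q − (379.5 - 0.5q) = 78, so q' = 303.
Then pb = 379.5 − 0.5·303 = 228 and ps = 3 + 1·303 = 306.

q' = 303; buyers pay 228; sellers receive 306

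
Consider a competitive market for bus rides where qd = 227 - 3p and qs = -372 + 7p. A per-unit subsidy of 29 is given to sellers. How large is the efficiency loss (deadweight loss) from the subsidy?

Pre-subsidy: 227 - 3p = -372 + 7p gives p* = 59.9, q* = 47.3.
With the subsidy, sellers receive ps = pb + 29 for each unit, where pb is the price buyers pay.
Supply in terms of pb becomes qs = -372 + 7(pb + 29) = -169 + 7pb. Setting this equal to demand: 227 - 3pb = -169 + 7pb, so pb = 39.6.
Sellers receive ps = 39.6 + 29 = 68.6; q' = 227 − 3·39.6 = 108.2.
The subsidy expands output by 108.2 − 47.3 = 60.9 past the efficient level; on those units the gap between marginal cost and willingness to pay runs from 0 up to 29.
DWL = ½ × 29 × 60.9 = 883.05.

Deadweight loss = 883.05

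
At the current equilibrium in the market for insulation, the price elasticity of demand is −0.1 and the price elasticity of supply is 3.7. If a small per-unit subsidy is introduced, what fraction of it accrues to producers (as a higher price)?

For a small subsidy around the equilibrium, the benefit split depends on the relative slopes, which at a point are proportional to the elasticities.
Buyer share = εs/(εs + |εd|) = 3.7/(3.7 + 0.1) = 37/38; seller share = |εd|/(εs + |εd|) = 1/38.
So producers capture 1/38 of the subsidy.

Producer share = 1/38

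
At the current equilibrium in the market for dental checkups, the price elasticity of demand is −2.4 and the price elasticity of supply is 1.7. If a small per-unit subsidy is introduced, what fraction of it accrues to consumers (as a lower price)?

Consumer share = 17/41

For a small subsidy around the equilibrium, the benefit split depends on the relative slopes, which at a point are proportional to the elasticities.
Buyer share = εs/(εs + |εd|) = 1.7/(1.7 + 2.4) = 17/41; seller share = |εd|/(εs + |εd|) = 24/41.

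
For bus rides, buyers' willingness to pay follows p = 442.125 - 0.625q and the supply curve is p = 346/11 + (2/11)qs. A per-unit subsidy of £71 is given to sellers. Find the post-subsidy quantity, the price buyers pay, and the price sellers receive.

q' = 597; buyers pay £69; sellers receive £140

Pre-subsidy: 442.125 - 0.625q = 346/11 + (2/11)q gives q* = 509 and p* = 124.
With the subsidy, sellers receive ps = pb + 71 for each unit, where pb is the price buyers pay.
On the curves, pb = 442.125 - 0.625q and ps = 346/11 + (2/11)q; the wedge ps − pb = 71 gives 346/11 + (2/11)q − (442.125 - 0.625q) = 71, so q' = 597.
Then pb = 442.125 − 0.625·597 = 69 and ps = 346/11 + (2/11)·597 = 140.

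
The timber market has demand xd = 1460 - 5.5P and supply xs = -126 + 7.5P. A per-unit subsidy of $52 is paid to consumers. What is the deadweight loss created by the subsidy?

Pre-subsidy: 1460 - 5.5P = -126 + 7.5P gives P* = 122, x* = 789.
With the rebate, buyers effectively pay Pb = Ps − 52, where Ps is the price sellers receive.
Demand in terms of Ps becomes xd = 1460 − 5.5(Ps − 52) = 1746 - 5.5Ps. Setting this equal to supply: 1746 - 5.5Ps = -126 + 7.5Ps, so Ps = 144.
Buyers pay Pb = 144 − 52 = 92; x' = -126 + 7.5·144 = 954.
The subsidy expands output by 954 − 789 = 165 past the efficient level; on those units the gap between marginal cost and willingness to pay runs from 0 up to 52.
DWL = ½ × 52 × 165 = 4290.

Deadweight loss = $4290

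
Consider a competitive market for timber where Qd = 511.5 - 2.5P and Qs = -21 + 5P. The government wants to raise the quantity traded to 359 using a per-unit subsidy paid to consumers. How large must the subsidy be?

Required subsidy s = 15 per unit

At Q = 359, invert demand for the buyer price: Pb = (511.5 − 359)/2.5 = 61; invert supply for the seller price: Ps = (359 − (-21))/5 = 76.
The subsidy must fill the gap: s = Ps − Pb = 76 − 61 = 15.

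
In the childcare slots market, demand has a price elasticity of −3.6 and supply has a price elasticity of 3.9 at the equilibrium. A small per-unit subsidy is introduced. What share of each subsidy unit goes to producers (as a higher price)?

For a small subsidy around the equilibrium, the benefit split depends on the relative slopes, which at a point are proportional to the elasticities.
Buyer share = εs/(εs + |εd|) = 3.9/(3.9 + 3.6) = 0.52; seller share = |εd|/(εs + |εd|) = 0.48.
So producers capture 0.48 of the subsidy.

Producer share = 0.48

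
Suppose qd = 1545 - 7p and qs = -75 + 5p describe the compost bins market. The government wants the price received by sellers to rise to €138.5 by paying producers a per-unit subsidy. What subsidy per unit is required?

Required subsidy s = €6 per unit

At a seller price of 138.5, quantity supplied is -75 + 5·138.5 = 617.5.
Buyers absorb 617.5 only when they pay pb with 1545 − 7·pb = 617.5, i.e. pb = 132.5.
s = ps − pb = 138.5 − 132.5 = 6.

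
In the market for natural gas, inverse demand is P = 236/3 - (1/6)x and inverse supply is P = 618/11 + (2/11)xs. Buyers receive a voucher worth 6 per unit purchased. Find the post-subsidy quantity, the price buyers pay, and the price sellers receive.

x' = 1880/23; buyers pay 1496/23; sellers receive 1634/23

Pre-subsidy: 236/3 - (1/6)x = 618/11 + (2/11)x gives x* = 1484/23 and P* = 1562/23.
With the rebate, buyers effectively pay Pb = Ps − 6, where Ps is the price sellers receive.
On the curves, Pb = 236/3 - (1/6)x and Ps = 618/11 + (2/11)x; the wedge Ps − Pb = 6 gives 618/11 + (2/11)x − (236/3 - (1/6)x) = 6, so x' = 1880/23.
Then Pb = 236/3 − (1/6)·(1880/23) = 1496/23 and Ps = 618/11 + (2/11)·(1880/23) = 1634/23.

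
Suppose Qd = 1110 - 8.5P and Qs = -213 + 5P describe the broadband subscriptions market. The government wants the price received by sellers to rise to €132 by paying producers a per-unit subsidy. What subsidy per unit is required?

At a seller price of 132, quantity supplied is -213 + 5·132 = 447.
Buyers absorb 447 only when they pay Pb with 1110 − 8.5·Pb = 447, i.e. Pb = 78.
s = Ps − Pb = 132 − 78 = 54.

Required subsidy s = €54 per unit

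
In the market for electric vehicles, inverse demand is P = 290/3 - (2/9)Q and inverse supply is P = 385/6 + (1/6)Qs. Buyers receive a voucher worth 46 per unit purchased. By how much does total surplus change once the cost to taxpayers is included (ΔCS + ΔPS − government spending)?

Net change in total surplus = -19044/7

Pre-subsidy: 290/3 - (2/9)Q = 385/6 + (1/6)Q gives Q* = 585/7 and P* = 1640/21.
With the rebate, buyers effectively pay Pb = Ps − 46, where Ps is the price sellers receive.
On the curves, Pb = 290/3 - (2/9)Q and Ps = 385/6 + (1/6)Q; the wedge Ps − Pb = 46 gives 385/6 + (1/6)Q − (290/3 - (2/9)Q) = 46, so Q' = 1413/7.
Then Pb = 290/3 − (2/9)·(1413/7) = 1088/21 and Ps = 385/6 + (1/6)·(1413/7) = 2054/21.
ΔCS = ½(585/7 + 1413/7)(1640/21 − 1088/21) = 183816/49; ΔPS = ½(585/7 + 1413/7)(2054/21 − 1640/21) = 137862/49.
Government spending = 46 × 1413/7 = 64998/7.
Net change = 183816/49 + 137862/49 − 64998/7 = -19044/7. The loss equals the DWL triangle ½·46·828/7.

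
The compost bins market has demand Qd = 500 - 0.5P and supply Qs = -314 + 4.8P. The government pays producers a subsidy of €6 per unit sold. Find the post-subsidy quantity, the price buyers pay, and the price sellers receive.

Pre-subsidy: 500 - 0.5P = -314 + 4.8P gives P* = 8140/53, Q* = 22430/53.
With the subsidy, sellers receive Ps = Pb + 6 for each unit, where Pb is the price buyers pay.
Supply in terms of Pb becomes Qs = -314 + 4.8(Pb + 6) = -285.2 + 4.8Pb. Setting this equal to demand: 500 - 0.5Pb = -285.2 + 4.8Pb, so Pb = 7852/53.
Sellers receive Ps = 7852/53 + 6 = 8170/53; Q' = 500 − 0.5·(7852/53) = 22574/53.

Q' = 22574/53; buyers pay 7852/53; sellers receive 8170/53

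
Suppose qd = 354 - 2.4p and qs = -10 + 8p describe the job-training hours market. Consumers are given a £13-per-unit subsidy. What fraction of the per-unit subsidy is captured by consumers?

Consumer share = 10/13

Pre-subsidy: 354 - 2.4p = -10 + 8p gives p* = 35, q* = 270.
With the rebate, buyers effectively pay pb = ps − 13, where ps is the price sellers receive.
Demand in terms of ps becomes qd = 354 − 2.4(ps − 13) = 385.2 - 2.4ps. Setting this equal to supply: 385.2 - 2.4ps = -10 + 8ps, so ps = 38.
Buyers pay pb = 38 − 13 = 25; q' = -10 + 8·38 = 294.
Buyers' price falls by p* − pb = 35 − 25 = 10; sellers' price rises by ps − p* = 38 − 35 = 3.
So consumers capture 10/13 = 10/13 of each unit of subsidy.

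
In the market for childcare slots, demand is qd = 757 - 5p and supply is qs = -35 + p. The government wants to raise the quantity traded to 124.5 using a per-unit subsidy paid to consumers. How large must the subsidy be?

At q = 124.5, invert demand for the buyer price: pb = (757 − 124.5)/5 = 126.5; invert supply for the seller price: ps = (124.5 − (-35))/1 = 159.5.
The subsidy must fill the gap: s = ps − pb = 159.5 − 126.5 = 33.

Required subsidy s = 33 per unit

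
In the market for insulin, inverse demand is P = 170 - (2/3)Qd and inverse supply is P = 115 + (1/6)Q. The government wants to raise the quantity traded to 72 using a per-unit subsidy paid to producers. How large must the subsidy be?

Required subsidy s = 5 per unit

At Q = 72, from the demand curve buyers pay Pb = 170 − (2/3)·72 = 122; from the supply curve sellers need Ps = 115 + (1/6)·72 = 127.
The subsidy must fill the gap: s = Ps − Pb = 127 − 122 = 5.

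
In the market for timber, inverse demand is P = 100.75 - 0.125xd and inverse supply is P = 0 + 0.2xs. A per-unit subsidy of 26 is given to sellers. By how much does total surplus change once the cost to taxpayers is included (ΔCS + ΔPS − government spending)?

Net change in total surplus = -1040

Pre-subsidy: 100.75 - 0.125x = 0 + 0.2x gives x* = 310 and P* = 62.
With the subsidy, sellers receive Ps = Pb + 26 for each unit, where Pb is the price buyers pay.
On the curves, Pb = 100.75 - 0.125x and Ps = 0 + 0.2x; the wedge Ps − Pb = 26 gives 0 + 0.2x − (100.75 - 0.125x) = 26, so x' = 390.
Then Pb = 100.75 − 0.125·390 = 52 and Ps = 0 + 0.2·390 = 78.
ΔCS = ½(310 + 390)(62 − 52) = 3500; ΔPS = ½(310 + 390)(78 − 62) = 5600.
Government spending = 26 × 390 = 10140.
Net change = 3500 + 5600 − 10140 = -1040. The loss equals the DWL triangle ½·26·80.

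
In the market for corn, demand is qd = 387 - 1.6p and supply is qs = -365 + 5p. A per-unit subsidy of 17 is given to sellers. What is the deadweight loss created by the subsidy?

Deadweight loss = 5780/33

Pre-subsidy: 387 - 1.6p = -365 + 5p gives p* = 3760/33, q* = 6755/33.
With the subsidy, sellers receive ps = pb + 17 for each unit, where pb is the price buyers pay.
Supply in terms of pb becomes qs = -365 + 5(pb + 17) = -280 + 5pb. Setting this equal to demand: 387 - 1.6pb = -280 + 5pb, so pb = 3335/33.
Sellers receive ps = 3335/33 + 17 = 3896/33; q' = 387 − 1.6·(3335/33) = 7435/33.
The subsidy expands output by 7435/33 − 6755/33 = 680/33 past the efficient level; on those units the gap between marginal cost and willingness to pay runs from 0 up to 17.
DWL = ½ × 17 × 680/33 = 5780/33.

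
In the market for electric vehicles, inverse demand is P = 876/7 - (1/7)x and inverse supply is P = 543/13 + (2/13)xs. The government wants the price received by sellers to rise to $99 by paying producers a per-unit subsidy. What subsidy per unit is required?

At a seller price of 99, quantity supplied is -271.5 + 6.5·99 = 372.
Buyers absorb 372 only when they pay Pb = 876/7 − (1/7)·372 = 72.
s = Ps − Pb = 99 − 72 = 27.

Required subsidy s = $27 per unit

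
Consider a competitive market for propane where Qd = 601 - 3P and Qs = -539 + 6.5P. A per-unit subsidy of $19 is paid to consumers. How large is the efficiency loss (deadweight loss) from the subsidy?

Deadweight loss = $370.5

Pre-subsidy: 601 - 3P = -539 + 6.5P gives P* = 120, Q* = 241.
With the rebate, buyers effectively pay Pb = Ps − 19, where Ps is the price sellers receive.
Demand in terms of Ps becomes Qd = 601 − 3(Ps − 19) = 658 - 3Ps. Setting this equal to supply: 658 - 3Ps = -539 + 6.5Ps, so Ps = 126.
Buyers pay Pb = 126 − 19 = 107; Q' = -539 + 6.5·126 = 280.
The subsidy expands output by 280 − 241 = 39 past the efficient level; on those units the gap between marginal cost and willingness to pay runs from 0 up to 19.
DWL = ½ × 19 × 39 = 370.5.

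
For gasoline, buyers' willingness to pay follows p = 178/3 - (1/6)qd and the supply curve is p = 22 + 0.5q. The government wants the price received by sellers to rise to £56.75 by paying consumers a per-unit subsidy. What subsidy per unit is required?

At a seller price of 56.75, quantity supplied is -44 + 2·56.75 = 69.5.
Buyers absorb 69.5 only when they pay pb = 178/3 − (1/6)·69.5 = 47.75.
s = ps − pb = 56.75 − 47.75 = 9.

Required subsidy s = £9 per unit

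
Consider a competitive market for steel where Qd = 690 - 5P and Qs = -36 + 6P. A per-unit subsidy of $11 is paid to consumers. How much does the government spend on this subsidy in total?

Pre-subsidy: 690 - 5P = -36 + 6P gives P* = 66, Q* = 360.
With the rebate, buyers effectively pay Pb = Ps − 11, where Ps is the price sellers receive.
Demand in terms of Ps becomes Qd = 690 − 5(Ps − 11) = 745 - 5Ps. Setting this equal to supply: 745 - 5Ps = -36 + 6Ps, so Ps = 71.
Buyers pay Pb = 71 − 11 = 60; Q' = -36 + 6·71 = 390.
Government outlay = subsidy × quantity = 11 × 390 = 4290.

Government cost = $4290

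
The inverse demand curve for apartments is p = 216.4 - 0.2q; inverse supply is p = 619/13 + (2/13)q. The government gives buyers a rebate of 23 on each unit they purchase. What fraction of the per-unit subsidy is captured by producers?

Producer share = 10/23

Pre-subsidy: 216.4 - 0.2q = 619/13 + (2/13)q gives q* = 477 and p* = 121.
With the rebate, buyers effectively pay pb = ps − 23, where ps is the price sellers receive.
On the curves, pb = 216.4 - 0.2q and ps = 619/13 + (2/13)q; the wedge ps − pb = 23 gives 619/13 + (2/13)q − (216.4 - 0.2q) = 23, so q' = 542.
Then pb = 216.4 − 0.2·542 = 108 and ps = 619/13 + (2/13)·542 = 131.
Buyers' price falls by p* − pb = 121 − 108 = 13; sellers' price rises by ps − p* = 131 − 121 = 10.
So producers capture 10/23 = 10/23 of each unit of subsidy.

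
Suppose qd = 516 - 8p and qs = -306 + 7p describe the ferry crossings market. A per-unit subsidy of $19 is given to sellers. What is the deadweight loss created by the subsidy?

Pre-subsidy: 516 - 8p = -306 + 7p gives p* = 54.8, q* = 77.6.
With the subsidy, sellers receive ps = pb + 19 for each unit, where pb is the price buyers pay.
Supply in terms of pb becomes qs = -306 + 7(pb + 19) = -173 + 7pb. Setting this equal to demand: 516 - 8pb = -173 + 7pb, so pb = 689/15.
Sellers receive ps = 689/15 + 19 = 974/15; q' = 516 − 8·(689/15) = 2228/15.
The subsidy expands output by 2228/15 − 77.6 = 1064/15 past the efficient level; on those units the gap between marginal cost and willingness to pay runs from 0 up to 19.
DWL = ½ × 19 × 1064/15 = 10108/15.

Deadweight loss = 10108/15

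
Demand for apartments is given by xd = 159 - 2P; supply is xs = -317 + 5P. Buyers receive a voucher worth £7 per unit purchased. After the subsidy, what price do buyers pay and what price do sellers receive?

Buyers pay £63; sellers receive £70

Pre-subsidy: 159 - 2P = -317 + 5P gives P* = 68, x* = 23.
With the rebate, buyers effectively pay Pb = Ps − 7, where Ps is the price sellers receive.
Demand in terms of Ps becomes xd = 159 − 2(Ps − 7) = 173 - 2Ps. Setting this equal to supply: 173 - 2Ps = -317 + 5Ps, so Ps = 70.
Buyers pay Pb = 70 − 7 = 63; x' = -317 + 5·70 = 33.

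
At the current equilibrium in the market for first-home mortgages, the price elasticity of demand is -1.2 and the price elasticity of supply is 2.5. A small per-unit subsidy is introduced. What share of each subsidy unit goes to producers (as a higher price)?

For a small subsidy around the equilibrium, the benefit split depends on the relative slopes, which at a point are proportional to the elasticities.
Buyer share = εs/(εs + |εd|) = 2.5/(2.5 + 1.2) = 25/37; seller share = |εd|/(εs + |εd|) = 12/37.
So producers capture 12/37 of the subsidy.

Producer share = 12/37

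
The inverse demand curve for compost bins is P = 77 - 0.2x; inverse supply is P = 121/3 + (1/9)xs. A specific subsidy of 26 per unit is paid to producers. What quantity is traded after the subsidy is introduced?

x' = 1410/7

Pre-subsidy: 77 - 0.2x = 121/3 + (1/9)x gives x* = 825/7 and P* = 374/7.
With the subsidy, sellers receive Ps = Pb + 26 for each unit, where Pb is the price buyers pay.
On the curves, Pb = 77 - 0.2x and Ps = 121/3 + (1/9)x; the wedge Ps − Pb = 26 gives 121/3 + (1/9)x − (77 - 0.2x) = 26, so x' = 1410/7.
Then Pb = 77 − 0.2·(1410/7) = 257/7 and Ps = 121/3 + (1/9)·(1410/7) = 439/7.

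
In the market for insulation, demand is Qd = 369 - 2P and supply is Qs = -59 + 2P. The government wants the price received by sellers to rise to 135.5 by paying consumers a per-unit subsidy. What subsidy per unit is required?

At a seller price of 135.5, quantity supplied is -59 + 2·135.5 = 212.
Buyers absorb 212 only when they pay Pb with 369 − 2·Pb = 212, i.e. Pb = 78.5.
s = Ps − Pb = 135.5 − 78.5 = 57.

Required subsidy s = 57 per unit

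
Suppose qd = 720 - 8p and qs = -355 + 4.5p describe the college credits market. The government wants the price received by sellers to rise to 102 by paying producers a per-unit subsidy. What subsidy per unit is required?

Required subsidy s = 25 per unit

At a seller price of 102, quantity supplied is -355 + 4.5·102 = 104.
Buyers absorb 104 only when they pay pb with 720 − 8·pb = 104, i.e. pb = 77.
s = ps − pb = 102 − 77 = 25.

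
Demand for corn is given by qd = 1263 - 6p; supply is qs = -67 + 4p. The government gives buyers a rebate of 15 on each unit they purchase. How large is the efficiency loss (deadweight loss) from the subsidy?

Pre-subsidy: 1263 - 6p = -67 + 4p gives p* = 133, q* = 465.
With the rebate, buyers effectively pay pb = ps − 15, where ps is the price sellers receive.
Demand in terms of ps becomes qd = 1263 − 6(ps − 15) = 1353 - 6ps. Setting this equal to supply: 1353 - 6ps = -67 + 4ps, so ps = 142.
Buyers pay pb = 142 − 15 = 127; q' = -67 + 4·142 = 501.
The subsidy expands output by 501 − 465 = 36 past the efficient level; on those units the gap between marginal cost and willingness to pay runs from 0 up to 15.
DWL = ½ × 15 × 36 = 270.

Deadweight loss = 270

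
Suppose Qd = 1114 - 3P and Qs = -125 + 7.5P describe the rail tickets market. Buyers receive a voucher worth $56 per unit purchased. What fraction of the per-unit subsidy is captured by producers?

Pre-subsidy: 1114 - 3P = -125 + 7.5P gives P* = 118, Q* = 760.
With the rebate, buyers effectively pay Pb = Ps − 56, where Ps is the price sellers receive.
Demand in terms of Ps becomes Qd = 1114 − 3(Ps − 56) = 1282 - 3Ps. Setting this equal to supply: 1282 - 3Ps = -125 + 7.5Ps, so Ps = 134.
Buyers pay Pb = 134 − 56 = 78; Q' = -125 + 7.5·134 = 880.
Buyers' price falls by P* − Pb = 118 − 78 = 40; sellers' price rises by Ps − P* = 134 − 118 = 16.
So producers capture 16/56 = 2/7 of each unit of subsidy.

Producer share = 2/7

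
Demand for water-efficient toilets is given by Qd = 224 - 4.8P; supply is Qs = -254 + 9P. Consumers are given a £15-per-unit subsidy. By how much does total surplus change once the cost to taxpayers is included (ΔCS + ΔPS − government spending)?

Pre-subsidy: 224 - 4.8P = -254 + 9P gives P* = 2390/69, Q* = 1328/23.
With the rebate, buyers effectively pay Pb = Ps − 15, where Ps is the price sellers receive.
Demand in terms of Ps becomes Qd = 224 − 4.8(Ps − 15) = 296 - 4.8Ps. Setting this equal to supply: 296 - 4.8Ps = -254 + 9Ps, so Ps = 2750/69.
Buyers pay Pb = 2750/69 − 15 = 1715/69; Q' = -254 + 9·(2750/69) = 2408/23.
ΔCS = ½(1328/23 + 2408/23)(2390/69 − 1715/69) = 420300/529; ΔPS = ½(1328/23 + 2408/23)(2750/69 − 2390/69) = 224160/529.
Government spending = 15 × 2408/23 = 36120/23.
Net change = 420300/529 + 224160/529 − 36120/23 = -8100/23. The loss equals the DWL triangle ½·15·1080/23.

Net change in total surplus = -8100/23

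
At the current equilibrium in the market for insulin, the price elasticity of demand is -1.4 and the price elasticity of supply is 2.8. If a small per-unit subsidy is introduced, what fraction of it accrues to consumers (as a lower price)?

For a small subsidy around the equilibrium, the benefit split depends on the relative slopes, which at a point are proportional to the elasticities.
Buyer share = εs/(εs + |εd|) = 2.8/(2.8 + 1.4) = 2/3; seller share = |εd|/(εs + |εd|) = 1/3.

Consumer share = 2/3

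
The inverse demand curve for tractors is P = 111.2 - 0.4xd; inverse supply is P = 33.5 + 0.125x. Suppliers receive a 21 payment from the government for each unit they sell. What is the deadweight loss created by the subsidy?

Pre-subsidy: 111.2 - 0.4x = 33.5 + 0.125x gives x* = 148 and P* = 52.
With the subsidy, sellers receive Ps = Pb + 21 for each unit, where Pb is the price buyers pay.
On the curves, Pb = 111.2 - 0.4x and Ps = 33.5 + 0.125x; the wedge Ps − Pb = 21 gives 33.5 + 0.125x − (111.2 - 0.4x) = 21, so x' = 188.
Then Pb = 111.2 − 0.4·188 = 36 and Ps = 33.5 + 0.125·188 = 57.
The subsidy expands output by 188 − 148 = 40 past the efficient level; on those units the gap between marginal cost and willingness to pay runs from 0 up to 21.
DWL = ½ × 21 × 40 = 420.

Deadweight loss = 420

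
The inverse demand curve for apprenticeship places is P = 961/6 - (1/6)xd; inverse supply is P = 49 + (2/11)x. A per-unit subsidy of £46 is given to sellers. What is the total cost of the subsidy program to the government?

Government cost = £20746

Pre-subsidy: 961/6 - (1/6)x = 49 + (2/11)x gives x* = 319 and P* = 107.
With the subsidy, sellers receive Ps = Pb + 46 for each unit, where Pb is the price buyers pay.
On the curves, Pb = 961/6 - (1/6)x and Ps = 49 + (2/11)x; the wedge Ps − Pb = 46 gives 49 + (2/11)x − (961/6 - (1/6)x) = 46, so x' = 451.
Then Pb = 961/6 − (1/6)·451 = 85 and Ps = 49 + (2/11)·451 = 131.
Government outlay = subsidy × quantity = 46 × 451 = 20746.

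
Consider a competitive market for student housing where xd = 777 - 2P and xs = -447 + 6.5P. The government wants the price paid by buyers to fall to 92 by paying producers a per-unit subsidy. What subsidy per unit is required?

Required subsidy s = 68 per unit

At a buyer price of 92, quantity demanded is 777 − 2·92 = 593.
Sellers supply 593 only when they receive Ps with -447 + 6.5·Ps = 593, i.e. Ps = 160.
s = Ps − Pb = 160 − 92 = 68.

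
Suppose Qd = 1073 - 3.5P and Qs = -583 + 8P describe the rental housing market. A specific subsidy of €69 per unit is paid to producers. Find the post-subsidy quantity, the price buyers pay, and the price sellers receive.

Pre-subsidy: 1073 - 3.5P = -583 + 8P gives P* = 144, Q* = 569.
With the subsidy, sellers receive Ps = Pb + 69 for each unit, where Pb is the price buyers pay.
Supply in terms of Pb becomes Qs = -583 + 8(Pb + 69) = -31 + 8Pb. Setting this equal to demand: 1073 - 3.5Pb = -31 + 8Pb, so Pb = 96.
Sellers receive Ps = 96 + 69 = 165; Q' = 1073 − 3.5·96 = 737.

Q' = 737; buyers pay €96; sellers receive €165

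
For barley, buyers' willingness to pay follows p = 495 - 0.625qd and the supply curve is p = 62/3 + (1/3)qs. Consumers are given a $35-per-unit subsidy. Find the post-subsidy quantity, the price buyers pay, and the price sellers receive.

q' = 12224/23; buyers pay 3745/23; sellers receive 4550/23

Pre-subsidy: 495 - 0.625q = 62/3 + (1/3)q gives q* = 11384/23 and p* = 4270/23.
With the rebate, buyers effectively pay pb = ps − 35, where ps is the price sellers receive.
On the curves, pb = 495 - 0.625q and ps = 62/3 + (1/3)q; the wedge ps − pb = 35 gives 62/3 + (1/3)q − (495 - 0.625q) = 35, so q' = 12224/23.
Then pb = 495 − 0.625·(12224/23) = 3745/23 and ps = 62/3 + (1/3)·(12224/23) = 4550/23.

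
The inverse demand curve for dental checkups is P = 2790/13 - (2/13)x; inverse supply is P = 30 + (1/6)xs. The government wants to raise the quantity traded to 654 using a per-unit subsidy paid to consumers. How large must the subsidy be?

Required subsidy s = 25 per unit

At x = 654, from the demand curve buyers pay Pb = 2790/13 − (2/13)·654 = 114; from the supply curve sellers need Ps = 30 + (1/6)·654 = 139.
The subsidy must fill the gap: s = Ps − Pb = 139 − 114 = 25.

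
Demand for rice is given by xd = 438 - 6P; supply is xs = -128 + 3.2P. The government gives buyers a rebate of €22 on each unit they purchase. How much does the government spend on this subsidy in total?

Pre-subsidy: 438 - 6P = -128 + 3.2P gives P* = 1415/23, x* = 1584/23.
With the rebate, buyers effectively pay Pb = Ps − 22, where Ps is the price sellers receive.
Demand in terms of Ps becomes xd = 438 − 6(Ps − 22) = 570 - 6Ps. Setting this equal to supply: 570 - 6Ps = -128 + 3.2Ps, so Ps = 1745/23.
Buyers pay Pb = 1745/23 − 22 = 1239/23; x' = -128 + 3.2·(1745/23) = 2640/23.
Government outlay = subsidy × quantity = 22 × 2640/23 = 58080/23.

Government cost = 58080/23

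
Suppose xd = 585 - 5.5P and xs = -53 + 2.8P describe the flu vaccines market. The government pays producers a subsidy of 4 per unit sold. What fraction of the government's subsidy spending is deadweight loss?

DWL / government spending = 308/14081

Pre-subsidy: 585 - 5.5P = -53 + 2.8P gives P* = 6380/83, x* = 13465/83.
With the subsidy, sellers receive Ps = Pb + 4 for each unit, where Pb is the price buyers pay.
Supply in terms of Pb becomes xs = -53 + 2.8(Pb + 4) = -41.8 + 2.8Pb. Setting this equal to demand: 585 - 5.5Pb = -41.8 + 2.8Pb, so Pb = 6268/83.
Sellers receive Ps = 6268/83 + 4 = 6600/83; x' = 585 − 5.5·(6268/83) = 14081/83.
ΔCS = ½(13465/83 + 14081/83)(6380/83 − 6268/83) = 1542576/6889; ΔPS = ½(13465/83 + 14081/83)(6600/83 − 6380/83) = 3030060/6889.
Government spending = 4 × 14081/83 = 56324/83.
DWL = ½ × 4 × (14081/83 − 13465/83) = 1232/83; fraction = (1232/83) / (56324/83) = 308/14081.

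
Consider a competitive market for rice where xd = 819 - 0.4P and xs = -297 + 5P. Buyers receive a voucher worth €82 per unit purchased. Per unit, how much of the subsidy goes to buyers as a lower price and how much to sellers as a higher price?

Buyers gain 2050/27 per unit; sellers gain 164/27 per unit

Pre-subsidy: 819 - 0.4P = -297 + 5P gives P* = 620/3, x* = 2209/3.
With the rebate, buyers effectively pay Pb = Ps − 82, where Ps is the price sellers receive.
Demand in terms of Ps becomes xd = 819 − 0.4(Ps − 82) = 851.8 - 0.4Ps. Setting this equal to supply: 851.8 - 0.4Ps = -297 + 5Ps, so Ps = 5744/27.
Buyers pay Pb = 5744/27 − 82 = 3530/27; x' = -297 + 5·(5744/27) = 20701/27.
Buyers' price falls by P* − Pb = 620/3 − 3530/27 = 2050/27; sellers' price rises by Ps − P* = 5744/27 − 620/3 = 164/27.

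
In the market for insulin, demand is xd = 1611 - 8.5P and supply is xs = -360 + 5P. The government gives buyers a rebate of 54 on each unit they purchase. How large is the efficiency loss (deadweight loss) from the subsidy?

Deadweight loss = 4590

Pre-subsidy: 1611 - 8.5P = -360 + 5P gives P* = 146, x* = 370.
With the rebate, buyers effectively pay Pb = Ps − 54, where Ps is the price sellers receive.
Demand in terms of Ps becomes xd = 1611 − 8.5(Ps − 54) = 2070 - 8.5Ps. Setting this equal to supply: 2070 - 8.5Ps = -360 + 5Ps, so Ps = 180.
Buyers pay Pb = 180 − 54 = 126; x' = -360 + 5·180 = 540.
The subsidy expands output by 540 − 370 = 170 past the efficient level; on those units the gap between marginal cost and willingness to pay runs from 0 up to 54.
DWL = ½ × 54 × 170 = 4590.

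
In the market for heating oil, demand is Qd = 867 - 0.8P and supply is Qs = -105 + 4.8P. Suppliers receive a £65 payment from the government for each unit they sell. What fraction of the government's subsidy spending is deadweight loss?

Pre-subsidy: 867 - 0.8P = -105 + 4.8P gives P* = 1215/7, Q* = 5097/7.
With the subsidy, sellers receive Ps = Pb + 65 for each unit, where Pb is the price buyers pay.
Supply in terms of Pb becomes Qs = -105 + 4.8(Pb + 65) = 207 + 4.8Pb. Setting this equal to demand: 867 - 0.8Pb = 207 + 4.8Pb, so Pb = 825/7.
Sellers receive Ps = 825/7 + 65 = 1280/7; Q' = 867 − 0.8·(825/7) = 5409/7.
ΔCS = ½(5097/7 + 5409/7)(1215/7 − 825/7) = 2048670/49; ΔPS = ½(5097/7 + 5409/7)(1280/7 − 1215/7) = 341445/49.
Government spending = 65 × 5409/7 = 351585/7.
DWL = ½ × 65 × (5409/7 − 5097/7) = 10140/7; fraction = (10140/7) / (351585/7) = 52/1803.

DWL / government spending = 52/1803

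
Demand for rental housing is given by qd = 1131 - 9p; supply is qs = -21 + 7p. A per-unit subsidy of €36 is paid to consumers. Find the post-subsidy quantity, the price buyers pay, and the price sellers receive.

q' = 624.75; buyers pay €56.25; sellers receive €92.25

Pre-subsidy: 1131 - 9p = -21 + 7p gives p* = 72, q* = 483.
With the rebate, buyers effectively pay pb = ps − 36, where ps is the price sellers receive.
Demand in terms of ps becomes qd = 1131 − 9(ps − 36) = 1455 - 9ps. Setting this equal to supply: 1455 - 9ps = -21 + 7ps, so ps = 92.25.
Buyers pay pb = 92.25 − 36 = 56.25; q' = -21 + 7·92.25 = 624.75.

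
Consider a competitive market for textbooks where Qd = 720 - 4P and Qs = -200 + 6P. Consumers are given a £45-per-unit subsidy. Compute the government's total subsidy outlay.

Pre-subsidy: 720 - 4P = -200 + 6P gives P* = 92, Q* = 352.
With the rebate, buyers effectively pay Pb = Ps − 45, where Ps is the price sellers receive.
Demand in terms of Ps becomes Qd = 720 − 4(Ps − 45) = 900 - 4Ps. Setting this equal to supply: 900 - 4Ps = -200 + 6Ps, so Ps = 110.
Buyers pay Pb = 110 − 45 = 65; Q' = -200 + 6·110 = 460.
Government outlay = subsidy × quantity = 45 × 460 = 20700.

Government cost = £20700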